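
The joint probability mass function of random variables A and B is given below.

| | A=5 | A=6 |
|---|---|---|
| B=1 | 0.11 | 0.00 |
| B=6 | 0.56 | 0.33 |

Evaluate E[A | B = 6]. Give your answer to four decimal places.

5.3708

P(B = 6) = 0.89.
Σ A·P over the event = 5·(0.56) + 6·(0.33) = 4.78.
E[A | B = 6] = (4.78) / (0.89) = 5.3708.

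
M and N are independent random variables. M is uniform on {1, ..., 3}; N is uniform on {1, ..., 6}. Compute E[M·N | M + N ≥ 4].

P(M + N ≥ 4) = 5/6.
Summing MN·P(x,y) over outcomes with M + N ≥ 4 gives 121/18.
E[M·N | M + N ≥ 4] = (121/18) / (5/6) = 121/15.

121/15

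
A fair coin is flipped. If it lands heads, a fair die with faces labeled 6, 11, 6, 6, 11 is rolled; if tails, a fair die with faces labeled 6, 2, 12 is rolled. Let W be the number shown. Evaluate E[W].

22/3

E[W | heads] = (6+11+6+6+11)/5 = 8.
E[W | tails] = (6+2+12)/3 = 20/3.
By the law of total expectation,
E[W] = (1/2)·(8) + (1/2)·(20/3) = 22/3.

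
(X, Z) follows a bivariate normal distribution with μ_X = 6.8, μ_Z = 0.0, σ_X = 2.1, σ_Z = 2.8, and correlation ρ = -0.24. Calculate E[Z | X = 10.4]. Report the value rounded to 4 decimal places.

E[Z | X=x] = μ_Z + ρ(σ_Z/σ_X)(x − μ_X) for jointly normal variables.
E[Z | X=10.4] = 0.0 + (-0.24)·(2.8/2.1)·(10.4 − (6.8)) = 0.0 + (-0.32)·(3.6) = -1.1520.

-1.1520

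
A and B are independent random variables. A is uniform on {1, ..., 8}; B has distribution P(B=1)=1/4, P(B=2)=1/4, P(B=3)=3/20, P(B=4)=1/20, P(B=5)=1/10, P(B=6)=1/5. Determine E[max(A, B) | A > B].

279/49

P(A > B) = 49/80.
Summing max(A,B)·P(x,y) over outcomes with A > B gives 279/80.
E[max(A, B) | A > B] = (279/80) / (49/80) = 279/49.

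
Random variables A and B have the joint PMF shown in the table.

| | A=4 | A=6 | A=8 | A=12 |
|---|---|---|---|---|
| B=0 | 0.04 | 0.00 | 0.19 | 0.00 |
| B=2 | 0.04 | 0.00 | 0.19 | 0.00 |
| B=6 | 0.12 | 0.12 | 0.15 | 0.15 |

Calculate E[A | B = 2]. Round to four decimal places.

7.3043

P(B = 2) = 0.23.
Σ A·P over the event = 4·(0.04) + 8·(0.19) = 1.68.
E[A | B = 2] = (1.68) / (0.23) = 7.3043.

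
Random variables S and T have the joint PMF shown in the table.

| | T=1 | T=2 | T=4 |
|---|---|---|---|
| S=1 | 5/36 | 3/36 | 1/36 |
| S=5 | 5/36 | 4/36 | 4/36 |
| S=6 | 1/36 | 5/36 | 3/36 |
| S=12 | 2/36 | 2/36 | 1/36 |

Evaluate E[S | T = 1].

60/13

P(T = 1) = 13/36.
Σ S·P over the event = 1·(5/36) + 5·(5/36) + 6·(1/36) + 12·(2/36) = 5/3.
E[S | T = 1] = (5/3) / (13/36) = 60/13.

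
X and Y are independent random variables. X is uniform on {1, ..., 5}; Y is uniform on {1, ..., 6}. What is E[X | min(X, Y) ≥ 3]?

4

P(min(X, Y) ≥ 3) = 2/5.
Summing X·P(x,y) over outcomes with min(X, Y) ≥ 3 gives 8/5.
E[X | min(X, Y) ≥ 3] = (8/5) / (2/5) = 4.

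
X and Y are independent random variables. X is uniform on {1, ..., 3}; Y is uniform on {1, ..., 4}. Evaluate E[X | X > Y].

Outcomes with X > Y: (2,1), (3,1), (3,2), each with probability 1/12.
E[X | X > Y] = (2 + 3 + 3) / 3 = 8/3.

8/3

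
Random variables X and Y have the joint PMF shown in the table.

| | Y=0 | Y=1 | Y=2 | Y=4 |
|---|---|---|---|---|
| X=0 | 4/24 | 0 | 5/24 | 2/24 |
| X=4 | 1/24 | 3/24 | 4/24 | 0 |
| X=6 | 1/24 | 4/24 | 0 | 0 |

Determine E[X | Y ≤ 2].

31/11

P(Y ≤ 2) = 11/12.
Σ X·P over the event = 0·(4/24) + 0·(5/24) + 4·(1/24) + 4·(3/24) + 4·(4/24) + 6·(1/24) + 6·(4/24) = 31/12.
E[X | Y ≤ 2] = (31/12) / (11/12) = 31/11.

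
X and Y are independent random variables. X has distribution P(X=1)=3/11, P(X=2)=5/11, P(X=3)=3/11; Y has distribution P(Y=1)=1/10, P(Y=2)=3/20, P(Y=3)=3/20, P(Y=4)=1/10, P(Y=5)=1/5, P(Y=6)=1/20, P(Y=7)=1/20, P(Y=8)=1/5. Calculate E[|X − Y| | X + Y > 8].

62/11

P(X + Y > 8) = 1/4.
Summing |X−Y|·P(x,y) over outcomes with X + Y > 8 gives 31/22.
E[|X − Y| | X + Y > 8] = (31/22) / (1/4) = 62/11.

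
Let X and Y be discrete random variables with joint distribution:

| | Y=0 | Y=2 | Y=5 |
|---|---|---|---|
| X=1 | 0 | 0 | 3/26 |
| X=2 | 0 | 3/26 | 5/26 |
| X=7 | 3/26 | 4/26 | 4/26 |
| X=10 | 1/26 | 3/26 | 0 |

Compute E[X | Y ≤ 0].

P(Y ≤ 0) = 2/13.
Σ X·P over the event = 7·(3/26) + 10·(1/26) = 31/26.
E[X | Y ≤ 0] = (31/26) / (2/13) = 31/4.

31/4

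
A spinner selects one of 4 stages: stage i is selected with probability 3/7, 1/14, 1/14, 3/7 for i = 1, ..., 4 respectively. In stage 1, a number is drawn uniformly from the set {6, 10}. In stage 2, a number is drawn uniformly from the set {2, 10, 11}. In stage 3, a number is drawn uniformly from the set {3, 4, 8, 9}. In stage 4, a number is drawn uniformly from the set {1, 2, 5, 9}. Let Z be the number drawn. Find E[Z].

E[Z | stage 1] = (6+10)/2 = 8.
E[Z | stage 2] = (2+10+11)/3 = 23/3.
E[Z | stage 3] = (3+4+8+9)/4 = 6.
E[Z | stage 4] = (1+2+5+9)/4 = 17/4.
By the law of total expectation,
E[Z] = (3/7)·(8) + (1/14)·(23/3) + (1/14)·(6) + (3/7)·(17/4) = 523/84.

523/84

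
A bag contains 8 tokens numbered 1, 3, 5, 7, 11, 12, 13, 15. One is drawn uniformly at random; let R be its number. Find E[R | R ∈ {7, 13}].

P(R ∈ {7, 13}) = 1/4.
Σ over the event: 7·1/8 + 13·1/8 = 5/2.
E[R | R ∈ {7, 13}] = (5/2) / (1/4) = 10.

10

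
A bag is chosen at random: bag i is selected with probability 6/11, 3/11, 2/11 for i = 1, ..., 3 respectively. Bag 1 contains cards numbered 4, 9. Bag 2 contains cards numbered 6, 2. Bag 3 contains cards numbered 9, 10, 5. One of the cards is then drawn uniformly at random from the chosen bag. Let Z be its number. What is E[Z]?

E[Z | bag 1] = (4+9)/2 = 13/2.
E[Z | bag 2] = (6+2)/2 = 4.
E[Z | bag 3] = (9+10+5)/3 = 8.
By the law of total expectation,
E[Z] = (6/11)·(13/2) + (3/11)·(4) + (2/11)·(8) = 67/11.

67/11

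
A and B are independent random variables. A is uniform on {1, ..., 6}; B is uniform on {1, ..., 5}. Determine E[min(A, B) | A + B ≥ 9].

Outcomes with A + B ≥ 9: (4,5), (5,4), (5,5), (6,3), (6,4), (6,5), each with probability 1/30.
E[min(A, B) | A + B ≥ 9] = (4 + 4 + 5 + 3 + 4 + 5) / 6 = 25/6.

25/6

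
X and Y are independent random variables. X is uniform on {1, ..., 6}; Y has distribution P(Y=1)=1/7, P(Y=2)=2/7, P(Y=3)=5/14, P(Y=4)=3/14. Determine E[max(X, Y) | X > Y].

220/47

P(X > Y) = 47/84.
Summing max(X,Y)·P(x,y) over outcomes with X > Y gives 55/21.
E[max(X, Y) | X > Y] = (55/21) / (47/84) = 220/47.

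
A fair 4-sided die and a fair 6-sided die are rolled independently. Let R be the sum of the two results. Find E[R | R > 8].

28/3

P(R > 8) = 1/8.
Σ over the event: 9·1/12 + 10·1/24 = 7/6.
E[R | R > 8] = (7/6) / (1/8) = 28/3.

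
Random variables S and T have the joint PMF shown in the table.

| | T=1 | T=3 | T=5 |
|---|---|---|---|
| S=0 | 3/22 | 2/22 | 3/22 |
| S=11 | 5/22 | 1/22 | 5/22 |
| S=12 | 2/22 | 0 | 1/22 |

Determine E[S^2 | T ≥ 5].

P(T ≥ 5) = 9/22.
Summing S^2·P(S=x,T=y) over the conditioning event gives 749/22.
E[S^2 | T ≥ 5] = (749/22) / (9/22) = 749/9.

749/9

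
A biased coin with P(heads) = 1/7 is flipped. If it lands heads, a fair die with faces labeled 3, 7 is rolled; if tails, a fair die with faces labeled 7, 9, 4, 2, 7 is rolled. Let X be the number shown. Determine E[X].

199/35

E[X | heads] = (3+7)/2 = 5.
E[X | tails] = (7+9+4+2+7)/5 = 29/5.
E[X] = (1/7)·(5) + (6/7)·(29/5) = 199/35.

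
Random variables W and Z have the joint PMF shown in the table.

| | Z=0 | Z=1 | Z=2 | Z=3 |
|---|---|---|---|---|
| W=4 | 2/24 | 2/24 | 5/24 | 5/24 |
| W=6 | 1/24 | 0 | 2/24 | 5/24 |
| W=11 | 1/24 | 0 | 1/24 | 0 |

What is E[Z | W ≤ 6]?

23/11

P(W ≤ 6) = 11/12.
Σ Z·P over the event = 0·(2/24) + 1·(2/24) + 2·(5/24) + 3·(5/24) + 0·(1/24) + 2·(2/24) + 3·(5/24) = 23/12.
E[Z | W ≤ 6] = (23/12) / (11/12) = 23/11.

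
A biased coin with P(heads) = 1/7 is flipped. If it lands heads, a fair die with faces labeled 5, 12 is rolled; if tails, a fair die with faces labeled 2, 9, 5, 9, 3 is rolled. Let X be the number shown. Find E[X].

421/70

E[X | heads] = (5+12)/2 = 17/2.
E[X | tails] = (2+9+5+9+3)/5 = 28/5.
E[X] = (1/7)·(17/2) + (6/7)·(28/5) = 421/70.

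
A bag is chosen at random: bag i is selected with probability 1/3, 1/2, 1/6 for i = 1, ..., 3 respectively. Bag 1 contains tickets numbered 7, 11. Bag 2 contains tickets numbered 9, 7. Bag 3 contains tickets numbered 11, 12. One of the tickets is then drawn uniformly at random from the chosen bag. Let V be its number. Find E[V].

E[V | bag 1] = (7+11)/2 = 9.
E[V | bag 2] = (9+7)/2 = 8.
E[V | bag 3] = (11+12)/2 = 23/2.
E[V] = (1/3)·(9) + (1/2)·(8) + (1/6)·(23/2) = 107/12.

107/12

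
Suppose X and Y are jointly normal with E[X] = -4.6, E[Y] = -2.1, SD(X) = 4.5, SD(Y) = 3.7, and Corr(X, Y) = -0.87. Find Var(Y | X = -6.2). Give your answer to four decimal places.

3.3280

For a bivariate normal, Var(Y | X=x) = σ_Y²(1 − ρ²).
Var(Y | X=-6.2) = (3.7)²·(1 − (-0.87)²) = 13.69·0.2431 = 3.3280.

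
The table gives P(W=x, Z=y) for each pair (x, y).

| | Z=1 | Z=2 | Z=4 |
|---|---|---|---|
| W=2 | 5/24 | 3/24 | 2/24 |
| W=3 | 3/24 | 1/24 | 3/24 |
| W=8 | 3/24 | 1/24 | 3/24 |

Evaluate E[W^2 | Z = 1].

239/11

P(Z = 1) = 11/24.
Σ W^2·P over the event = 4·(5/24) + 9·(3/24) + 64·(3/24) = 239/24.
E[W^2 | Z = 1] = (239/24) / (11/24) = 239/11.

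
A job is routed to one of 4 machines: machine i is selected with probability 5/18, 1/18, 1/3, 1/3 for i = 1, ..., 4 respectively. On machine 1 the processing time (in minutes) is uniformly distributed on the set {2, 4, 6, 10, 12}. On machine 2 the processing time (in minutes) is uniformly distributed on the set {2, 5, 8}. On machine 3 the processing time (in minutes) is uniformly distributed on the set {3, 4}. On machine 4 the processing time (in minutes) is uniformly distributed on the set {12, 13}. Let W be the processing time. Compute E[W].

15/2

E[W | machine 1] = (2+4+6+10+12)/5 = 34/5.
E[W | machine 2] = (2+5+8)/3 = 5.
E[W | machine 3] = (3+4)/2 = 7/2.
E[W | machine 4] = (12+13)/2 = 25/2.
By the law of total expectation,
E[W] = (5/18)·(34/5) + (1/18)·(5) + (1/3)·(7/2) + (1/3)·(25/2) = 15/2.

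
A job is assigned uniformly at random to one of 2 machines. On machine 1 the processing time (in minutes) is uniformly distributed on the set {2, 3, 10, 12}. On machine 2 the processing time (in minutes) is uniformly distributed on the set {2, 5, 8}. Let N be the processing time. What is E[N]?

E[N | machine 1] = (2+3+10+12)/4 = 27/4.
E[N | machine 2] = (2+5+8)/3 = 5.
E[N] = (1/2)·(27/4) + (1/2)·(5) = 47/8.

47/8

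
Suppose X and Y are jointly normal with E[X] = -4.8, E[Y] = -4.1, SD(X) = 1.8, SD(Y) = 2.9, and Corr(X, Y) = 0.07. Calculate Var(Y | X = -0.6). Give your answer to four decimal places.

8.3688

The conditional variance in a bivariate normal is σ_Y²(1 − ρ²), independent of x.
Var(Y | X=-0.6) = (2.9)²·(1 − (0.07)²) = 8.41·0.9951 = 8.3688.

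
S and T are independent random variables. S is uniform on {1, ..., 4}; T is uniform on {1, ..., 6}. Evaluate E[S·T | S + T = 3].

P(S + T = 3) = 1/12.
Summing ST·P(x,y) over outcomes with S + T = 3 gives 1/6.
E[S·T | S + T = 3] = (1/6) / (1/12) = 2.

2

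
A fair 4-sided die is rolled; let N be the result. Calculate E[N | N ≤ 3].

Given N ≤ 3, N is equally likely to be any of {1, 2, 3}.
E[N | N ≤ 3] = (1 + 2 + 3) / 3 = 2.

2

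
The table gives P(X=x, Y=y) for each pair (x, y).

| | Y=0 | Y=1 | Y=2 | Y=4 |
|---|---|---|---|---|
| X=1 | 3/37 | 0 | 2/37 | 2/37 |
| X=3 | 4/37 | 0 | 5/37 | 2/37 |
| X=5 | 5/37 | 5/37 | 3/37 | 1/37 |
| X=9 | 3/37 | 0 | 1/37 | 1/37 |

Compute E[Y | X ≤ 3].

P(X ≤ 3) = 18/37.
Σ Y·P over the event = 0·(3/37) + 2·(2/37) + 4·(2/37) + 0·(4/37) + 2·(5/37) + 4·(2/37) = 30/37.
E[Y | X ≤ 3] = (30/37) / (18/37) = 5/3.

5/3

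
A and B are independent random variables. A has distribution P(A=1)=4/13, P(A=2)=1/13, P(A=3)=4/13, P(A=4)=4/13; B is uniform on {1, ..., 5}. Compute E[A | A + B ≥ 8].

P(A + B ≥ 8) = 12/65.
Summing A·P(x,y) over outcomes with A + B ≥ 8 gives 44/65.
E[A | A + B ≥ 8] = (44/65) / (12/65) = 11/3.

11/3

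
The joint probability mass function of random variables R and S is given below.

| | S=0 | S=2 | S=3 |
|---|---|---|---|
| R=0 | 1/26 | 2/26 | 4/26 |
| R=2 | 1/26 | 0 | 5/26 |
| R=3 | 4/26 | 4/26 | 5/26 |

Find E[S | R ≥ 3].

23/13

P(R ≥ 3) = 1/2.
Σ S·P over the event = 0·(4/26) + 2·(4/26) + 3·(5/26) = 23/26.
E[S | R ≥ 3] = (23/26) / (1/2) = 23/13.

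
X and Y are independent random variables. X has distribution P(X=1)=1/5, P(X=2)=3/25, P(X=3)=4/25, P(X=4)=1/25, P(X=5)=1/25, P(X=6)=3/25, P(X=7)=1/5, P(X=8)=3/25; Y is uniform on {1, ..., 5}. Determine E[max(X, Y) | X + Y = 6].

29/7

P(X + Y = 6) = 14/125.
Summing max(X,Y)·P(x,y) over outcomes with X + Y = 6 gives 58/125.
E[max(X, Y) | X + Y = 6] = (58/125) / (14/125) = 29/7.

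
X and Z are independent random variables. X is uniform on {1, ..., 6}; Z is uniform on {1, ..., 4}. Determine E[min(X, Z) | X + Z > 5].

37/14

P(X + Z > 5) = 7/12.
Summing min(X,Z)·P(x,y) over outcomes with X + Z > 5 gives 37/24.
E[min(X, Z) | X + Z > 5] = (37/24) / (7/12) = 37/14.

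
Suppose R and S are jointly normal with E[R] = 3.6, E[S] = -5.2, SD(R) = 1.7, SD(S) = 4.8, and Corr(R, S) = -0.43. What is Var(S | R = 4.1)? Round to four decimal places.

The conditional variance in a bivariate normal is σ_S²(1 − ρ²), independent of x.
Var(S | R=4.1) = (4.8)²·(1 − (-0.43)²) = 23.04·0.8151 = 18.7799.

18.7799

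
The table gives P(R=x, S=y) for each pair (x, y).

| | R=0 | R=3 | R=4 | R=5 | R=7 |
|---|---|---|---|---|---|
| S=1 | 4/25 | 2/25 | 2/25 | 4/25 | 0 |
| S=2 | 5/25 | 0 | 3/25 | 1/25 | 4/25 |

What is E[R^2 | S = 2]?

269/13

P(S = 2) = 13/25.
Σ R^2·P over the event = 0·(5/25) + 16·(3/25) + 25·(1/25) + 49·(4/25) = 269/25.
E[R^2 | S = 2] = (269/25) / (13/25) = 269/13.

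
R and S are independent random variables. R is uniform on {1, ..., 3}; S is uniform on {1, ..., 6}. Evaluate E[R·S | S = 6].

12

Outcomes with S = 6: (1,6), (2,6), (3,6), each with probability 1/18.
E[R·S | S = 6] = (6 + 12 + 18) / 3 = 12.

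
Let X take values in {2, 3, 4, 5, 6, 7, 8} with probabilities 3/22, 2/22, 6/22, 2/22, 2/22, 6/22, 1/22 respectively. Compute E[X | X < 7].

P(X < 7) = 15/22.
Σ over the event: 2·3/22 + 3·1/11 + 4·3/11 + 5·1/11 + 6·1/11 = 29/11.
E[X | X < 7] = (29/11) / (15/22) = 58/15.

58/15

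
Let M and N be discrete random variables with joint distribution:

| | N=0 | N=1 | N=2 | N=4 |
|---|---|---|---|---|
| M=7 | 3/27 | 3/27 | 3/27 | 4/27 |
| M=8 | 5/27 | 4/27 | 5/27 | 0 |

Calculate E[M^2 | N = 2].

P(N = 2) = 8/27.
Summing M^2·P(M=x,N=y) over the conditioning event gives 467/27.
E[M^2 | N = 2] = (467/27) / (8/27) = 467/8.

467/8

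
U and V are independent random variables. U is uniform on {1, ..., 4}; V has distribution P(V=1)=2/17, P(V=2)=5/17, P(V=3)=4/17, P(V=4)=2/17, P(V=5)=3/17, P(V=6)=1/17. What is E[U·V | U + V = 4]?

P(U + V = 4) = 11/68.
Summing UV·P(x,y) over outcomes with U + V = 4 gives 19/34.
E[U·V | U + V = 4] = (19/34) / (11/68) = 38/11.

38/11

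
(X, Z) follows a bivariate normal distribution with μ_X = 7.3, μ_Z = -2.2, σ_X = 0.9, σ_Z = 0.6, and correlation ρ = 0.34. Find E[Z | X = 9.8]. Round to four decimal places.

-1.6333

The regression of Z on X has slope ρ·σ_Z/σ_X and passes through (μ_X, μ_Z).
E[Z | X=9.8] = -2.2 + (0.34)·(0.6/0.9)·(9.8 − (7.3)) = -2.2 + (0.22667)·(2.5) = -1.6333.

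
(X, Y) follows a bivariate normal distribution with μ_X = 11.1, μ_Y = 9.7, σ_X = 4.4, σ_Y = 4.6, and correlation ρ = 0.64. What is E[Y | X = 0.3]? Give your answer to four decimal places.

The regression of Y on X has slope ρ·σ_Y/σ_X and passes through (μ_X, μ_Y).
E[Y | X=0.3] = 9.7 + (0.64)·(4.6/4.4)·(0.3 − (11.1)) = 9.7 + (0.66909)·(-10.8) = 2.4738.

2.4738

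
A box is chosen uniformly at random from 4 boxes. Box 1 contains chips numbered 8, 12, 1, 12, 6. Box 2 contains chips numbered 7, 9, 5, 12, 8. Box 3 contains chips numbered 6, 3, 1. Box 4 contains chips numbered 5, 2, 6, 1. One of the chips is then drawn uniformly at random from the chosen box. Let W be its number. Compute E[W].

137/24

E[W | box 1] = (8+12+1+12+6)/5 = 39/5.
E[W | box 2] = (7+9+5+12+8)/5 = 41/5.
E[W | box 3] = (6+3+1)/3 = 10/3.
E[W | box 4] = (5+2+6+1)/4 = 7/2.
E[W] = (1/4)·(39/5) + (1/4)·(41/5) + (1/4)·(10/3) + (1/4)·(7/2) = 137/24.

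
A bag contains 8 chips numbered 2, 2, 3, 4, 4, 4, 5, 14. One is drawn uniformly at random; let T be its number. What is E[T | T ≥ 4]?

31/5

P(T ≥ 4) = 5/8.
Σ over the event: 4·3/8 + 5·1/8 + 14·1/8 = 31/8.
E[T | T ≥ 4] = (31/8) / (5/8) = 31/5.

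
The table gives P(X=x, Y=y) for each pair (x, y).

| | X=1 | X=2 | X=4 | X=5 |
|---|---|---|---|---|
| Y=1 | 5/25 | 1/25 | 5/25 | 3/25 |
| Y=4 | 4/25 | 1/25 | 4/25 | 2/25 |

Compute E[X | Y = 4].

P(Y = 4) = 11/25.
Σ X·P over the event = 1·(4/25) + 2·(1/25) + 4·(4/25) + 5·(2/25) = 32/25.
E[X | Y = 4] = (32/25) / (11/25) = 32/11.

32/11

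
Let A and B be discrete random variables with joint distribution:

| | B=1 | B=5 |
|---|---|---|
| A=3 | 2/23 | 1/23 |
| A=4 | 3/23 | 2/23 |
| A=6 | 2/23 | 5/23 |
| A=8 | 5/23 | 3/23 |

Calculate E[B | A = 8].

5/2

P(A = 8) = 8/23.
Σ B·P over the event = 1·(5/23) + 5·(3/23) = 20/23.
E[B | A = 8] = (20/23) / (8/23) = 5/2.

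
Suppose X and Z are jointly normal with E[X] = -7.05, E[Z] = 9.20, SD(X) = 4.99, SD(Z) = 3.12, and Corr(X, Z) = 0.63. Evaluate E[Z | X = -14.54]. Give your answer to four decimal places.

The regression of Z on X has slope ρ·σ_Z/σ_X and passes through (μ_X, μ_Z).
E[Z | X=-14.54] = 9.20 + (0.63)·(3.12/4.99)·(-14.54 − (-7.05)) = 9.20 + (0.39391)·(-7.49) = 6.2496.

6.2496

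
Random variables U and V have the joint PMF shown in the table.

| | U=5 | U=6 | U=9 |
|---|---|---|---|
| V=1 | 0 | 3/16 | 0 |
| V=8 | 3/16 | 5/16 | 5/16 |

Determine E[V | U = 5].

8

P(U = 5) = 3/16.
Σ V·P over the event = 8·(3/16) = 3/2.
E[V | U = 5] = (3/2) / (3/16) = 8.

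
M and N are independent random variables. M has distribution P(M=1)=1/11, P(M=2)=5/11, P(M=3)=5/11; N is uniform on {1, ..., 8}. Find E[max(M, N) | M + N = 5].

P(M + N = 5) = 1/8.
Summing max(M,N)·P(x,y) over outcomes with M + N = 5 gives 17/44.
E[max(M, N) | M + N = 5] = (17/44) / (1/8) = 34/11.

34/11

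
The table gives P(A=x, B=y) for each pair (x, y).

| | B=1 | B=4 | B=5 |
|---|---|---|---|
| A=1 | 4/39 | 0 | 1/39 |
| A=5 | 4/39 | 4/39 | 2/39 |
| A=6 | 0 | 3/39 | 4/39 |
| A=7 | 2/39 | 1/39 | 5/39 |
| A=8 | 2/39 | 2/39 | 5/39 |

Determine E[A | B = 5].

110/17

P(B = 5) = 17/39.
Σ A·P over the event = 1·(1/39) + 5·(2/39) + 6·(4/39) + 7·(5/39) + 8·(5/39) = 110/39.
E[A | B = 5] = (110/39) / (17/39) = 110/17.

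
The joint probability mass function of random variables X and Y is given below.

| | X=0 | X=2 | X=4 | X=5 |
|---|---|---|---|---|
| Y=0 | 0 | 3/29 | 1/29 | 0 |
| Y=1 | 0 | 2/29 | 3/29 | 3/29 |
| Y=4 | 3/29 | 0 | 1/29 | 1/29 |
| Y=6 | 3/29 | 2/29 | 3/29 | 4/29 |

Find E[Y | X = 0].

5

P(X = 0) = 6/29.
Summing Y·P(X=x,Y=y) over the conditioning event gives 30/29.
E[Y | X = 0] = (30/29) / (6/29) = 5.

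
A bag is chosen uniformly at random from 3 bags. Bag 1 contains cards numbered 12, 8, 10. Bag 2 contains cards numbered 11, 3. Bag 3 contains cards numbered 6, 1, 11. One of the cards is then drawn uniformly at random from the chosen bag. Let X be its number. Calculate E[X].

E[X | bag 1] = (12+8+10)/3 = 10.
E[X | bag 2] = (11+3)/2 = 7.
E[X | bag 3] = (6+1+11)/3 = 6.
By the law of total expectation,
E[X] = (1/3)·(10) + (1/3)·(7) + (1/3)·(6) = 23/3.

23/3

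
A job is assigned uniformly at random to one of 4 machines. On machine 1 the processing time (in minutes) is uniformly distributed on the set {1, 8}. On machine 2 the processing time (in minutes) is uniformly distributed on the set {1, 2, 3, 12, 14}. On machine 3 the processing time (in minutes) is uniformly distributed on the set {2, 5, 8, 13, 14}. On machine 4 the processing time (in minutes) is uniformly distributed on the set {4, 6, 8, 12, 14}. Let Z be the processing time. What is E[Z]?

281/40

E[Z | machine 1] = (1+8)/2 = 9/2.
E[Z | machine 2] = (1+2+3+12+14)/5 = 32/5.
E[Z | machine 3] = (2+5+8+13+14)/5 = 42/5.
E[Z | machine 4] = (4+6+8+12+14)/5 = 44/5.
By the law of total expectation,
E[Z] = (1/4)·(9/2) + (1/4)·(32/5) + (1/4)·(42/5) + (1/4)·(44/5) = 281/40.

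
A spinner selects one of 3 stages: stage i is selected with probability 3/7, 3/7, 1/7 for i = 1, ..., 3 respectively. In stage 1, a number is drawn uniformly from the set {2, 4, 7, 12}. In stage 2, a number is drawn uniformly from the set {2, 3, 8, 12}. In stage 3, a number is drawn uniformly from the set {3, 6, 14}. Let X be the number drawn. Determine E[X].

271/42

E[X | stage 1] = (2+4+7+12)/4 = 25/4.
E[X | stage 2] = (2+3+8+12)/4 = 25/4.
E[X | stage 3] = (3+6+14)/3 = 23/3.
By the law of total expectation,
E[X] = (3/7)·(25/4) + (3/7)·(25/4) + (1/7)·(23/3) = 271/42.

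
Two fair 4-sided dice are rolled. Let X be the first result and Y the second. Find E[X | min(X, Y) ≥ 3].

Outcomes with min(X, Y) ≥ 3: (3,3), (3,4), (4,3), (4,4), each with probability 1/16.
E[X | min(X, Y) ≥ 3] = (3 + 3 + 4 + 4) / 4 = 7/2.

7/2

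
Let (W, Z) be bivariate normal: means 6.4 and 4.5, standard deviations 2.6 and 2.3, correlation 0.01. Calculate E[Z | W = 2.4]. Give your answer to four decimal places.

E[Z | W=x] = μ_Z + ρ(σ_Z/σ_W)(x − μ_W) for jointly normal variables.
E[Z | W=2.4] = 4.5 + (0.01)·(2.3/2.6)·(2.4 − (6.4)) = 4.5 + (0.0088462)·(-4) = 4.4646.

4.4646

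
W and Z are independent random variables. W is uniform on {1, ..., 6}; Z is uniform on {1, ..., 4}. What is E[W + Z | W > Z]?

P(W > Z) = 7/12.
Summing (W+Z)·P(x,y) over outcomes with W > Z gives 47/12.
E[W + Z | W > Z] = (47/12) / (7/12) = 47/7.

47/7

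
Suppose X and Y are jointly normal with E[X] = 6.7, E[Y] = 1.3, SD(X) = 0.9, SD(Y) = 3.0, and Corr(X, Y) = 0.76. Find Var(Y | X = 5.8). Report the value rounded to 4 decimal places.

3.8016

The conditional variance in a bivariate normal is σ_Y²(1 − ρ²), independent of x.
Var(Y | X=5.8) = (3.0)²·(1 − (0.76)²) = 9·0.4224 = 3.8016.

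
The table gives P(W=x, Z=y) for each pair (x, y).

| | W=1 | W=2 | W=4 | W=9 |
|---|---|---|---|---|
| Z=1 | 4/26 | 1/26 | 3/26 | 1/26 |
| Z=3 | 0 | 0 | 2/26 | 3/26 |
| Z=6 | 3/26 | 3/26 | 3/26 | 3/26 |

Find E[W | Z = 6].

P(Z = 6) = 6/13.
Σ W·P over the event = 1·(3/26) + 2·(3/26) + 4·(3/26) + 9·(3/26) = 24/13.
E[W | Z = 6] = (24/13) / (6/13) = 4.

4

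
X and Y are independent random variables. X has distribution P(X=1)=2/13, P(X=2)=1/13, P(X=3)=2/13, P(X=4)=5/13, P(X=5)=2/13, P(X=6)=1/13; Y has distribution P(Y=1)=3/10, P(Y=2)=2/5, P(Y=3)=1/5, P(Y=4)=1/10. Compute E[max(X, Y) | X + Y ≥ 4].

P(X + Y ≥ 4) = 113/130.
Summing max(X,Y)·P(x,y) over outcomes with X + Y ≥ 4 gives 46/13.
E[max(X, Y) | X + Y ≥ 4] = (46/13) / (113/130) = 460/113.

460/113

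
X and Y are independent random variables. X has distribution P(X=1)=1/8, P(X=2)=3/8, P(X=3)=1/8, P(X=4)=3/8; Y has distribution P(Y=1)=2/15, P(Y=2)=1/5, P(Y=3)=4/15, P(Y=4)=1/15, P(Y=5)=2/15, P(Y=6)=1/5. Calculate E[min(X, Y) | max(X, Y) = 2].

3/2

P(max(X, Y) = 2) = 3/20.
Summing min(X,Y)·P(x,y) over outcomes with max(X, Y) = 2 gives 9/40.
E[min(X, Y) | max(X, Y) = 2] = (9/40) / (3/20) = 3/2.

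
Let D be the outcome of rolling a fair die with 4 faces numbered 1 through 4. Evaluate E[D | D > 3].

4

Given D > 3, D is equally likely to be any of {4}.
E[D | D > 3] = (4) / 1 = 4.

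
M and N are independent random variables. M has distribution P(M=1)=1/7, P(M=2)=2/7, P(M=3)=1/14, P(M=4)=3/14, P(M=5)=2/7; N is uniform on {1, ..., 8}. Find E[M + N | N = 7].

P(N = 7) = 1/8.
Summing (M+N)·P(x,y) over outcomes with N = 7 gives 143/112.
E[M + N | N = 7] = (143/112) / (1/8) = 143/14.

143/14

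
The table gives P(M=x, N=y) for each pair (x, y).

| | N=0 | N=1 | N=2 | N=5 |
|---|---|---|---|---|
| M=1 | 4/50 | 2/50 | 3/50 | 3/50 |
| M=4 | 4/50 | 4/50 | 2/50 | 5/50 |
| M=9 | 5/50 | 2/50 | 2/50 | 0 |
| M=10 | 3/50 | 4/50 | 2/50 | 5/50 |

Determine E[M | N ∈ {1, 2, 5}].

99/17

P(N ∈ {1, 2, 5}) = 17/25.
Summing M·P(M=x,N=y) over the conditioning event gives 99/25.
E[M | N ∈ {1, 2, 5}] = (99/25) / (17/25) = 99/17.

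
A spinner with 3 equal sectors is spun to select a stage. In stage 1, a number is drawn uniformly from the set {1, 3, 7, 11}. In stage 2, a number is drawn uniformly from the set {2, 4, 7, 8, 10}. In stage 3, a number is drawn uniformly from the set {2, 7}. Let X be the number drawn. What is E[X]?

E[X | stage 1] = (1+3+7+11)/4 = 11/2.
E[X | stage 2] = (2+4+7+8+10)/5 = 31/5.
E[X | stage 3] = (2+7)/2 = 9/2.
By the law of total expectation,
E[X] = (1/3)·(11/2) + (1/3)·(31/5) + (1/3)·(9/2) = 27/5.

27/5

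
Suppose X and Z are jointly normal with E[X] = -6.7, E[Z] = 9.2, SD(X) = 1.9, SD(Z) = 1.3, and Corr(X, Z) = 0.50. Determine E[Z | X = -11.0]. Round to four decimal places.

For a bivariate normal, E[Z | X=x] = μ_Z + ρ·(σ_Z/σ_X)·(x − μ_X).
E[Z | X=-11.0] = 9.2 + (0.50)·(1.3/1.9)·(-11.0 − (-6.7)) = 9.2 + (0.34211)·(-4.3) = 7.7289.

7.7289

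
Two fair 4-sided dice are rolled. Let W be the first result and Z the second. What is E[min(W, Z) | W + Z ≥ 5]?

23/10

Outcomes with W + Z ≥ 5: (1,4), (2,3), (2,4), (3,2), (3,3), (3,4), (4,1), (4,2), (4,3), (4,4), each with probability 1/16.
E[min(W, Z) | W + Z ≥ 5] = (1 + 2 + 2 + 2 + 3 + 3 + 1 + 2 + 3 + 4) / 10 = 23/10.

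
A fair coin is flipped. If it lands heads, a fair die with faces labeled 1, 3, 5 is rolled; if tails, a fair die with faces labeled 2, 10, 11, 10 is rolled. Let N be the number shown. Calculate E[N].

45/8

E[N | heads] = (1+3+5)/3 = 3.
E[N | tails] = (2+10+11+10)/4 = 33/4.
By the law of total expectation,
E[N] = (1/2)·(3) + (1/2)·(33/4) = 45/8.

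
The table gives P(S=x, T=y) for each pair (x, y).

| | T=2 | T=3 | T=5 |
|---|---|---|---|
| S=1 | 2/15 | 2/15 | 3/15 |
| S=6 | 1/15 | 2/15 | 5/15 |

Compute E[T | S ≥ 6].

33/8

P(S ≥ 6) = 8/15.
Σ T·P over the event = 2·(1/15) + 3·(2/15) + 5·(5/15) = 11/5.
E[T | S ≥ 6] = (11/5) / (8/15) = 33/8.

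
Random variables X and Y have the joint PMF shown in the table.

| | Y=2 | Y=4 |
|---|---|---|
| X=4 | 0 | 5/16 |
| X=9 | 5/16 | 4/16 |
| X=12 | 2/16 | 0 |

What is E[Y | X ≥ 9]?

30/11

P(X ≥ 9) = 11/16.
Summing Y·P(X=x,Y=y) over the conditioning event gives 15/8.
E[Y | X ≥ 9] = (15/8) / (11/16) = 30/11.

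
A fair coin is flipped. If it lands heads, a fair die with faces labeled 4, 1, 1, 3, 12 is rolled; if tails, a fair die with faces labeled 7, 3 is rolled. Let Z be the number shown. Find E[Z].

23/5

E[Z | heads] = (4+1+1+3+12)/5 = 21/5.
E[Z | tails] = (7+3)/2 = 5.
By the law of total expectation,
E[Z] = (1/2)·(21/5) + (1/2)·(5) = 23/5.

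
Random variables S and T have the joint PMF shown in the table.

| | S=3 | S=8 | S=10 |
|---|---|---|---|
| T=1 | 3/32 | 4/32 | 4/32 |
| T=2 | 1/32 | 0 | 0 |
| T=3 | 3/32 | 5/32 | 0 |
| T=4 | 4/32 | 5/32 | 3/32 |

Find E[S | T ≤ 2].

7

P(T ≤ 2) = 3/8.
Σ S·P over the event = 3·(3/32) + 3·(1/32) + 8·(4/32) + 10·(4/32) = 21/8.
E[S | T ≤ 2] = (21/8) / (3/8) = 7.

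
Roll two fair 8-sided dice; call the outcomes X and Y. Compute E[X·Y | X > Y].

39/2

P(X > Y) = 7/16.
Summing XY·P(x,y) over outcomes with X > Y gives 273/32.
E[X·Y | X > Y] = (273/32) / (7/16) = 39/2.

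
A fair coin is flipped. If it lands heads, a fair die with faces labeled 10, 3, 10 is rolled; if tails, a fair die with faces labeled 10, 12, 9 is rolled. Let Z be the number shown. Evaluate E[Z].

9

E[Z | heads] = (10+3+10)/3 = 23/3.
E[Z | tails] = (10+12+9)/3 = 31/3.
By the law of total expectation,
E[Z] = (1/2)·(23/3) + (1/2)·(31/3) = 9.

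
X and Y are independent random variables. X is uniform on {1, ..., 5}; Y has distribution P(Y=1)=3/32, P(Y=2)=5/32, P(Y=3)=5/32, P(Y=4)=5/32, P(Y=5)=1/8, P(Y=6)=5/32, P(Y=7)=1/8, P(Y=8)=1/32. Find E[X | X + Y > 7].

263/72

P(X + Y > 7) = 9/20.
Summing X·P(x,y) over outcomes with X + Y > 7 gives 263/160.
E[X | X + Y > 7] = (263/160) / (9/20) = 263/72.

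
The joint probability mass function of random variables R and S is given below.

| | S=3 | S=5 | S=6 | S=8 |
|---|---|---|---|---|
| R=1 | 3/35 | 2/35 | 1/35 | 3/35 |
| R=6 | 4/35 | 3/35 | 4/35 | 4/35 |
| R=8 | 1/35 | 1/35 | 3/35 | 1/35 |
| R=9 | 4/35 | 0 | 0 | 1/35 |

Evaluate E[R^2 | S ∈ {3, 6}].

P(S ∈ {3, 6}) = 4/7.
Σ R^2·P over the event = 1·(3/35) + 1·(1/35) + 36·(4/35) + 36·(4/35) + 64·(1/35) + 64·(3/35) + 81·(4/35) = 872/35.
E[R^2 | S ∈ {3, 6}] = (872/35) / (4/7) = 218/5.

218/5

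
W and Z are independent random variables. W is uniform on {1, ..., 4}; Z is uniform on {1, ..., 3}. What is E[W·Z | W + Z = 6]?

Outcomes with W + Z = 6: (3,3), (4,2), each with probability 1/12.
E[W·Z | W + Z = 6] = (9 + 8) / 2 = 17/2.

17/2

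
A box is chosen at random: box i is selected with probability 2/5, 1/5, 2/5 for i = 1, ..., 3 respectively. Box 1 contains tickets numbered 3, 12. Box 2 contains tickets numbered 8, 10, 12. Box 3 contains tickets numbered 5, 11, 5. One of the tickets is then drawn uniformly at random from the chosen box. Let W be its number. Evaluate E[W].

E[W | box 1] = (3+12)/2 = 15/2.
E[W | box 2] = (8+10+12)/3 = 10.
E[W | box 3] = (5+11+5)/3 = 7.
E[W] = (2/5)·(15/2) + (1/5)·(10) + (2/5)·(7) = 39/5.

39/5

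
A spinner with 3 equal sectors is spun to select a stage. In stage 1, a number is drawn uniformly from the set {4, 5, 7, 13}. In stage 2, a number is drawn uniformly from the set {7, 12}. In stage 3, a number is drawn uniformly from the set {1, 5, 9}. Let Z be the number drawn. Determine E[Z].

29/4

E[Z | stage 1] = (4+5+7+13)/4 = 29/4.
E[Z | stage 2] = (7+12)/2 = 19/2.
E[Z | stage 3] = (1+5+9)/3 = 5.
E[Z] = (1/3)·(29/4) + (1/3)·(19/2) + (1/3)·(5) = 29/4.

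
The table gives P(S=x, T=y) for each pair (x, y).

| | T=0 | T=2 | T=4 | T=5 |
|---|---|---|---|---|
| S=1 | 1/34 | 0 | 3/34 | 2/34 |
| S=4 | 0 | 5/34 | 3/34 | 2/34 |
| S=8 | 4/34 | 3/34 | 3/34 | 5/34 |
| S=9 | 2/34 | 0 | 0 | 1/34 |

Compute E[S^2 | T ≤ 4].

467/12

P(T ≤ 4) = 12/17.
Σ S^2·P over the event = 1·(1/34) + 1·(3/34) + 16·(5/34) + 16·(3/34) + 64·(4/34) + 64·(3/34) + 64·(3/34) + 81·(2/34) = 467/17.
E[S^2 | T ≤ 4] = (467/17) / (12/17) = 467/12.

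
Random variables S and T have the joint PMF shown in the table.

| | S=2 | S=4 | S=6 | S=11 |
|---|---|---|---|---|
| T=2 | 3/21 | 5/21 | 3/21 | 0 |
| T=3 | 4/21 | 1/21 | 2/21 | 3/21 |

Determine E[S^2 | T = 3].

467/10

P(T = 3) = 10/21.
Σ S^2·P over the event = 4·(4/21) + 16·(1/21) + 36·(2/21) + 121·(3/21) = 467/21.
E[S^2 | T = 3] = (467/21) / (10/21) = 467/10.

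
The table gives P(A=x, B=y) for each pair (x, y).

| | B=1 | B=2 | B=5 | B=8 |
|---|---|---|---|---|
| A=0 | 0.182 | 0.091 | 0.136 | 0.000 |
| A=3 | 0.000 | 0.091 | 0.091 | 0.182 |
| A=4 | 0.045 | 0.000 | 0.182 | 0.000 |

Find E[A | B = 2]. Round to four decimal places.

P(B = 2) = 0.182.
Σ A·P over the event = 0·(0.091) + 3·(0.091) = 0.273.
E[A | B = 2] = (0.273) / (0.182) = 1.5000.

1.5000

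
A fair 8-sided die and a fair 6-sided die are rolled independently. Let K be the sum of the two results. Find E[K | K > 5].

172/19

P(K > 5) = 19/24.
E[K | K > 5] = (43/6) / (19/24) = 172/19.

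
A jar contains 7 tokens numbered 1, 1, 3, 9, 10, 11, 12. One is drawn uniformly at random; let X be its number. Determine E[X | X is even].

11

P(X is even) = 2/7.
Σ over the event: 10·1/7 + 12·1/7 = 22/7.
E[X | X is even] = (22/7) / (2/7) = 11.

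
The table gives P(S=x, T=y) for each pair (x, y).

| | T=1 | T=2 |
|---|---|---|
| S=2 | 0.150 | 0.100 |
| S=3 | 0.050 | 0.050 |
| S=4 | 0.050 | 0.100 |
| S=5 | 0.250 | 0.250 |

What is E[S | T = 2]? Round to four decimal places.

P(T = 2) = 0.500.
Σ S·P over the event = 2·(0.100) + 3·(0.050) + 4·(0.100) + 5·(0.250) = 2.000.
E[S | T = 2] = (2.000) / (0.500) = 4.0000.

4.0000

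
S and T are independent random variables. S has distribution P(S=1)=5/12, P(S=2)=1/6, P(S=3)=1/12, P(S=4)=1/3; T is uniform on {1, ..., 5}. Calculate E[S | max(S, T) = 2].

P(max(S, T) = 2) = 3/20.
Summing S·P(x,y) over outcomes with max(S, T) = 2 gives 13/60.
E[S | max(S, T) = 2] = (13/60) / (3/20) = 13/9.

13/9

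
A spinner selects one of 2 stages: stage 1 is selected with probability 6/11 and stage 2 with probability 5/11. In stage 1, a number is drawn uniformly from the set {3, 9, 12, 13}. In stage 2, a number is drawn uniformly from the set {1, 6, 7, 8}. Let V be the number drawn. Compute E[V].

83/11

E[V | stage 1] = (3+9+12+13)/4 = 37/4.
E[V | stage 2] = (1+6+7+8)/4 = 11/2.
E[V] = (6/11)·(37/4) + (5/11)·(11/2) = 83/11.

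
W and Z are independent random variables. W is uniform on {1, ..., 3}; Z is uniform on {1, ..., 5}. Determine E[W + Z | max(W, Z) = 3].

Outcomes with max(W, Z) = 3: (1,3), (2,3), (3,1), (3,2), (3,3), each with probability 1/15.
E[W + Z | max(W, Z) = 3] = (4 + 5 + 4 + 5 + 6) / 5 = 24/5.

24/5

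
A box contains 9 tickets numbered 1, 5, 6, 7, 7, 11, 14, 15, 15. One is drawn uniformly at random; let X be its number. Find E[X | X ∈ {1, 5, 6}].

P(X ∈ {1, 5, 6}) = 1/3.
Σ over the event: 1·1/9 + 5·1/9 + 6·1/9 = 4/3.
E[X | X ∈ {1, 5, 6}] = (4/3) / (1/3) = 4.

4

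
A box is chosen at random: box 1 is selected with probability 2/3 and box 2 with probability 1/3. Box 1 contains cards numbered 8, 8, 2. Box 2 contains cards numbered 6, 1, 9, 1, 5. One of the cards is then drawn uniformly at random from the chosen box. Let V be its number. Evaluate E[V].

E[V | box 1] = (8+8+2)/3 = 6.
E[V | box 2] = (6+1+9+1+5)/5 = 22/5.
By the law of total expectation,
E[V] = (2/3)·(6) + (1/3)·(22/5) = 82/15.

82/15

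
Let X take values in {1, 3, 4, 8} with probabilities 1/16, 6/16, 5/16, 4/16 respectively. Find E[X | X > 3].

52/9

P(X > 3) = 9/16.
Σ over the event: 4·5/16 + 8·1/4 = 13/4.
E[X | X > 3] = (13/4) / (9/16) = 52/9.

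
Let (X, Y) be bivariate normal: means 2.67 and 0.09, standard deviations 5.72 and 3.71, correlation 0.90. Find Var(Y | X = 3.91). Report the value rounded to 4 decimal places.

For a bivariate normal, Var(Y | X=x) = σ_Y²(1 − ρ²).
Var(Y | X=3.91) = (3.71)²·(1 − (0.90)²) = 13.7641·0.19 = 2.6152.

2.6152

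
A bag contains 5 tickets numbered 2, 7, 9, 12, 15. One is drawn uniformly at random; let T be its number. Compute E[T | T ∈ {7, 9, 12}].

P(T ∈ {7, 9, 12}) = 3/5.
Σ over the event: 7·1/5 + 9·1/5 + 12·1/5 = 28/5.
E[T | T ∈ {7, 9, 12}] = (28/5) / (3/5) = 28/3.

28/3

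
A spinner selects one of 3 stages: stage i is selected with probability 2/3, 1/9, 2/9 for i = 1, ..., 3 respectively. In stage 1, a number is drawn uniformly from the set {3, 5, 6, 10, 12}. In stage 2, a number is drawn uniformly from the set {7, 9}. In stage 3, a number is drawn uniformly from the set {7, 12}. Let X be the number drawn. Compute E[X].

39/5

E[X | stage 1] = (3+5+6+10+12)/5 = 36/5.
E[X | stage 2] = (7+9)/2 = 8.
E[X | stage 3] = (7+12)/2 = 19/2.
E[X] = (2/3)·(36/5) + (1/9)·(8) + (2/9)·(19/2) = 39/5.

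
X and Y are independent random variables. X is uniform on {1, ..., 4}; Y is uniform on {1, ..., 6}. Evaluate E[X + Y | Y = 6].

17/2

Outcomes with Y = 6: (1,6), (2,6), (3,6), (4,6), each with probability 1/24.
E[X + Y | Y = 6] = (7 + 8 + 9 + 10) / 4 = 17/2.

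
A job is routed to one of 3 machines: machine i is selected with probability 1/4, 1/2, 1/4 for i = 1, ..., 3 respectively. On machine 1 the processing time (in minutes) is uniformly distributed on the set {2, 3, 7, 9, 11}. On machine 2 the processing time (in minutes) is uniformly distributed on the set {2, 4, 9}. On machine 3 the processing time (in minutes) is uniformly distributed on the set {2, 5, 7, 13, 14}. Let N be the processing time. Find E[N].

E[N | machine 1] = (2+3+7+9+11)/5 = 32/5.
E[N | machine 2] = (2+4+9)/3 = 5.
E[N | machine 3] = (2+5+7+13+14)/5 = 41/5.
E[N] = (1/4)·(32/5) + (1/2)·(5) + (1/4)·(41/5) = 123/20.

123/20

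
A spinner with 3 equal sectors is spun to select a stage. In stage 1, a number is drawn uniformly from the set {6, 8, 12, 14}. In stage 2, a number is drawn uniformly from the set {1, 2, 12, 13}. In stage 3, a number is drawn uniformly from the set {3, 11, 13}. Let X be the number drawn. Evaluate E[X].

26/3

E[X | stage 1] = (6+8+12+14)/4 = 10.
E[X | stage 2] = (1+2+12+13)/4 = 7.
E[X | stage 3] = (3+11+13)/3 = 9.
E[X] = (1/3)·(10) + (1/3)·(7) + (1/3)·(9) = 26/3.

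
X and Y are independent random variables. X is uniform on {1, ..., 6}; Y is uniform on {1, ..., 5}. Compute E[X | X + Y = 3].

Outcomes with X + Y = 3: (1,2), (2,1), each with probability 1/30.
E[X | X + Y = 3] = (1 + 2) / 2 = 3/2.

3/2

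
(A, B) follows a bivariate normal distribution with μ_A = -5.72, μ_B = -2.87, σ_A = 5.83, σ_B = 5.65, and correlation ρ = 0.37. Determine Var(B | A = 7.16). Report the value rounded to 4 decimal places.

Var(B | A=x) = (1 − ρ²)·σ_B².
Var(B | A=7.16) = (5.65)²·(1 − (0.37)²) = 31.9225·0.8631 = 27.5523.

27.5523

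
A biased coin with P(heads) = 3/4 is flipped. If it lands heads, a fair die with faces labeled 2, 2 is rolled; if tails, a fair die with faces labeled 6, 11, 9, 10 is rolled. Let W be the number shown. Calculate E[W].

E[W | heads] = (2+2)/2 = 2.
E[W | tails] = (6+11+9+10)/4 = 9.
By the law of total expectation,
E[W] = (3/4)·(2) + (1/4)·(9) = 15/4.

15/4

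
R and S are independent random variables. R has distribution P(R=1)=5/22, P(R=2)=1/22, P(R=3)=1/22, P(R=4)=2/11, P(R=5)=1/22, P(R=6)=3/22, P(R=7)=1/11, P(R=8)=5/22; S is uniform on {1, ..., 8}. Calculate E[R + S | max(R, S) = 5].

121/16

P(max(R, S) = 5) = 1/11.
Summing (R+S)·P(x,y) over outcomes with max(R, S) = 5 gives 11/16.
E[R + S | max(R, S) = 5] = (11/16) / (1/11) = 121/16.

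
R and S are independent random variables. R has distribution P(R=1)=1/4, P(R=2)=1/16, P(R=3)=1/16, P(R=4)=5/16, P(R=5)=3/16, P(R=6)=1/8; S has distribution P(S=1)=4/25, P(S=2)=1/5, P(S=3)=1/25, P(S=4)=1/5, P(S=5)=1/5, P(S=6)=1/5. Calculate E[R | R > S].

175/37

P(R > S) = 37/100.
Summing R·P(x,y) over outcomes with R > S gives 7/4.
E[R | R > S] = (7/4) / (37/100) = 175/37.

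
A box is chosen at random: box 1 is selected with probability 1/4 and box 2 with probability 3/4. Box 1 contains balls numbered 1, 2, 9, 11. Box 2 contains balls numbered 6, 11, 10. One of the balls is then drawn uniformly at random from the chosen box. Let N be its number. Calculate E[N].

131/16

E[N | box 1] = (1+2+9+11)/4 = 23/4.
E[N | box 2] = (6+11+10)/3 = 9.
E[N] = (1/4)·(23/4) + (3/4)·(9) = 131/16.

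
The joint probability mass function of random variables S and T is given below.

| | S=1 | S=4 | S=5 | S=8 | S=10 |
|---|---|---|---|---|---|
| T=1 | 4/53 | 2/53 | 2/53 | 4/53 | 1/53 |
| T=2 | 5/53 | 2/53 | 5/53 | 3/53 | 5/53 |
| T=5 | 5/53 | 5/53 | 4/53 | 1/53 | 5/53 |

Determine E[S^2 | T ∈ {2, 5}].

1603/40

P(T ∈ {2, 5}) = 40/53.
Summing S^2·P(S=x,T=y) over the conditioning event gives 1603/53.
E[S^2 | T ∈ {2, 5}] = (1603/53) / (40/53) = 1603/40.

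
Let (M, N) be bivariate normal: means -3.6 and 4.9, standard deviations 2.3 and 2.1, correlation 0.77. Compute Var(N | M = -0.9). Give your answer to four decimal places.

1.7953

For a bivariate normal, Var(N | M=x) = σ_N²(1 − ρ²).
Var(N | M=-0.9) = (2.1)²·(1 − (0.77)²) = 4.41·0.4071 = 1.7953.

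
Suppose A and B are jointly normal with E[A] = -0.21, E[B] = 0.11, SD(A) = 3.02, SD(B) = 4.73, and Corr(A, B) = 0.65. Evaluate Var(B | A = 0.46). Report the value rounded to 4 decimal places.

12.9203

The conditional variance in a bivariate normal is σ_B²(1 − ρ²), independent of x.
Var(B | A=0.46) = (4.73)²·(1 − (0.65)²) = 22.3729·0.5775 = 12.9203.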